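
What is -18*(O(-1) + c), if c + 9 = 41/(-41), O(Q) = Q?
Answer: 198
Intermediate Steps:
c = -10 (c = -9 + 41/(-41) = -9 + 41*(-1/41) = -9 - 1 = -10)
-18*(O(-1) + c) = -18*(-1 - 10) = -18*(-11) = 198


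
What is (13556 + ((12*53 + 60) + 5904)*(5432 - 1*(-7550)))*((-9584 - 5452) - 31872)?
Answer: -4019769614448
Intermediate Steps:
(13556 + ((12*53 + 60) + 5904)*(5432 - 1*(-7550)))*((-9584 - 5452) - 31872) = (13556 + ((636 + 60) + 5904)*(5432 + 7550))*(-15036 - 31872) = (13556 + (696 + 5904)*12982)*(-46908) = (13556 + 6600*12982)*(-46908) = (13556 + 85681200)*(-46908) = 85694756*(-46908) = -4019769614448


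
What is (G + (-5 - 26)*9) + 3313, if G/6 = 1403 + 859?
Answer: 16606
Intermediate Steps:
G = 13572 (G = 6*(1403 + 859) = 6*2262 = 13572)
(G + (-5 - 26)*9) + 3313 = (13572 + (-5 - 26)*9) + 3313 = (13572 - 31*9) + 3313 = (13572 - 279) + 3313 = 13293 + 3313 = 16606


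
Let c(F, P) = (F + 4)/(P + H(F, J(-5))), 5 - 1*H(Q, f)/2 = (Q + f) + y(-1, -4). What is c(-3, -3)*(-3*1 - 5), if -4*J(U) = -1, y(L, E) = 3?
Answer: -16/13 ≈ -1.2308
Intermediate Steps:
J(U) = ¼ (J(U) = -¼*(-1) = ¼)
H(Q, f) = 4 - 2*Q - 2*f (H(Q, f) = 10 - 2*((Q + f) + 3) = 10 - 2*(3 + Q + f) = 10 + (-6 - 2*Q - 2*f) = 4 - 2*Q - 2*f)
c(F, P) = (4 + F)/(7/2 + P - 2*F) (c(F, P) = (F + 4)/(P + (4 - 2*F - 2*¼)) = (4 + F)/(P + (4 - 2*F - ½)) = (4 + F)/(P + (7/2 - 2*F)) = (4 + F)/(7/2 + P - 2*F))
c(-3, -3)*(-3*1 - 5) = (2*(4 - 3)/(7 - 4*(-3) + 2*(-3)))*(-3*1 - 5) = (2*1/(7 + 12 - 6))*(-3 - 5) = (2*1/13)*(-8) = (2*(1/13)*1)*(-8) = (2/13)*(-8) = -16/13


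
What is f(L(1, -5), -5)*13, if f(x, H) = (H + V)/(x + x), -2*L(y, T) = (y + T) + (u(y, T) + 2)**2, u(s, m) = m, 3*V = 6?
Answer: 39/5 ≈ 7.8000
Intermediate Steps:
V = 2 (V = (1/3)*6 = 2)
L(y, T) = -T/2 - y/2 - (2 + T)**2/2 (L(y, T) = -((y + T) + (T + 2)**2)/2 = -((T + y) + (2 + T)**2)/2 = -(T + y + (2 + T)**2)/2 = -T/2 - y/2 - (2 + T)**2/2)
f(x, H) = (2 + H)/(2*x) (f(x, H) = (H + 2)/(x + x) = (2 + H)/((2*x)) = (2 + H)*(1/(2*x)) = (2 + H)/(2*x))
f(L(1, -5), -5)*13 = ((2 - 5)/(2*(-1/2*(-5) - 1/2*1 - (2 - 5)**2/2)))*13 = ((1/2)*(-3)/(5/2 - 1/2 - 1/2*(-3)**2))*13 = ((1/2)*(-3)/(5/2 - 1/2 - 1/2*9))*13 = ((1/2)*(-3)/(5/2 - 1/2 - 9/2))*13 = ((1/2)*(-3)/(-5/2))*13 = ((1/2)*(-2/5)*(-3))*13 = (3/5)*13 = 39/5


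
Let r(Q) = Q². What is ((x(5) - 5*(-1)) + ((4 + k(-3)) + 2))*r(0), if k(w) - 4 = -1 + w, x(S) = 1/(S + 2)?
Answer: 0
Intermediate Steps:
x(S) = 1/(2 + S)
k(w) = 3 + w (k(w) = 4 + (-1 + w) = 3 + w)
((x(5) - 5*(-1)) + ((4 + k(-3)) + 2))*r(0) = ((1/(2 + 5) - 5*(-1)) + ((4 + (3 - 3)) + 2))*0² = ((1/7 + 5) + ((4 + 0) + 2))*0 = ((⅐ + 5) + (4 + 2))*0 = (36/7 + 6)*0 = (78/7)*0 = 0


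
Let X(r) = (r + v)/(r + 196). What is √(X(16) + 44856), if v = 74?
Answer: 9*√6222306/106 ≈ 211.79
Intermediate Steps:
X(r) = (74 + r)/(196 + r) (X(r) = (r + 74)/(r + 196) = (74 + r)/(196 + r))
√(X(16) + 44856) = √((74 + 16)/(196 + 16) + 44856) = √(90/212 + 44856) = √((1/212)*90 + 44856) = √(45/106 + 44856) = √(4754781/106) = 9*√6222306/106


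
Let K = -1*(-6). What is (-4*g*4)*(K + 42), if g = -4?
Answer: 3072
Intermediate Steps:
K = 6
(-4*g*4)*(K + 42) = (-4*(-4)*4)*(6 + 42) = (16*4)*48 = 64*48 = 3072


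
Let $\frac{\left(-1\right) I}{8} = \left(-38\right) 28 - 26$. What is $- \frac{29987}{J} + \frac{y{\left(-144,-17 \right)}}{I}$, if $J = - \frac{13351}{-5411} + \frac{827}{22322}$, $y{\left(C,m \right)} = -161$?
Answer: $- \frac{31583540456033839}{2637764413680} \approx -11974.0$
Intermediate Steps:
$J = \frac{302495919}{120784342}$ ($J = \left(-13351\right) \left(- \frac{1}{5411}\right) + 827 \cdot \frac{1}{22322} = \frac{13351}{5411} + \frac{827}{22322} = \frac{302495919}{120784342} \approx 2.5044$)
$I = 8720$ ($I = - 8 \left(\left(-38\right) 28 - 26\right) = - 8 \left(-1064 - 26\right) = \left(-8\right) \left(-1090\right) = 8720$)
$- \frac{29987}{J} + \frac{y{\left(-144,-17 \right)}}{I} = - \frac{29987}{\frac{302495919}{120784342}} - \frac{161}{8720} = \left(-29987\right) \frac{120784342}{302495919} - \frac{161}{8720} = - \frac{3621960063554}{302495919} - \frac{161}{8720} = - \frac{31583540456033839}{2637764413680}$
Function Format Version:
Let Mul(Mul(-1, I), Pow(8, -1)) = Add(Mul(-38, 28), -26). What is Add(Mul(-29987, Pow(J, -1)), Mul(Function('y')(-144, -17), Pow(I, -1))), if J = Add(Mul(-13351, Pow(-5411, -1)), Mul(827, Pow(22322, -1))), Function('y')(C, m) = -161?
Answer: Rational(-31583540456033839, 2637764413680) ≈ -11974.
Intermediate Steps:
J = Rational(302495919, 120784342) (J = Add(Mul(-13351, Rational(-1, 5411)), Mul(827, Rational(1, 22322))) = Add(Rational(13351, 5411), Rational(827, 22322)) = Rational(302495919, 120784342) ≈ 2.5044)
I = 8720 (I = Mul(-8, Add(Mul(-38, 28), -26)) = Mul(-8, Add(-1064, -26)) = Mul(-8, -1090) = 8720)
Add(Mul(-29987, Pow(J, -1)), Mul(Function('y')(-144, -17), Pow(I, -1))) = Add(Mul(-29987, Pow(Rational(302495919, 120784342), -1)), Mul(-161, Pow(8720, -1))) = Add(Mul(-29987, Rational(120784342, 302495919)), Mul(-161, Rational(1, 8720))) = Add(Rational(-3621960063554, 302495919), Rational(-161, 8720)) = Rational(-31583540456033839, 2637764413680)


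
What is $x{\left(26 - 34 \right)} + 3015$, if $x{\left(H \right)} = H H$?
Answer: $3079$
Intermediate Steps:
$x{\left(H \right)} = H^{2}$
$x{\left(26 - 34 \right)} + 3015 = \left(26 - 34\right)^{2} + 3015 = \left(-8\right)^{2} + 3015 = 64 + 3015 = 3079$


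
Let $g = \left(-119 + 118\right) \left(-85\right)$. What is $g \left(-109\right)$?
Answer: $-9265$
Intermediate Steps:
$g = 85$ ($g = \left(-1\right) \left(-85\right) = 85$)
$g \left(-109\right) = 85 \left(-109\right) = -9265$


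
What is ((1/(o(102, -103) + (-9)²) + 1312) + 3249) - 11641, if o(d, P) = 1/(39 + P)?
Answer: -36695576/5183 ≈ -7080.0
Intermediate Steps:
((1/(o(102, -103) + (-9)²) + 1312) + 3249) - 11641 = ((1/(1/(39 - 103) + (-9)²) + 1312) + 3249) - 11641 = ((1/(1/(-64) + 81) + 1312) + 3249) - 11641 = ((1/(-1/64 + 81) + 1312) + 3249) - 11641 = ((1/(5183/64) + 1312) + 3249) - 11641 = ((64/5183 + 1312) + 3249) - 11641 = (6800160/5183 + 3249) - 11641 = 23639727/5183 - 11641 = -36695576/5183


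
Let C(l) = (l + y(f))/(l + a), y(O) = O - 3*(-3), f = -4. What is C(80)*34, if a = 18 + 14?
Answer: 1445/56 ≈ 25.804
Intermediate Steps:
y(O) = 9 + O (y(O) = O + 9 = 9 + O)
a = 32
C(l) = (5 + l)/(32 + l) (C(l) = (l + (9 - 4))/(l + 32) = (l + 5)/(32 + l) = (5 + l)/(32 + l))
C(80)*34 = ((5 + 80)/(32 + 80))*34 = (85/112)*34 = 1445/56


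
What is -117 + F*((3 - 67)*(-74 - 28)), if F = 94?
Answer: 613515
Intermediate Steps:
-117 + F*((3 - 67)*(-74 - 28)) = -117 + 94*((3 - 67)*(-74 - 28)) = -117 + 94*(-64*(-102)) = -117 + 94*6528 = -117 + 613632 = 613515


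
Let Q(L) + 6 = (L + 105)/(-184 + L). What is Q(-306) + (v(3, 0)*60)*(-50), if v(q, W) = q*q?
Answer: -13232739/490 ≈ -27006.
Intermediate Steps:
Q(L) = -6 + (105 + L)/(-184 + L) (Q(L) = -6 + (L + 105)/(-184 + L) = -6 + (105 + L)/(-184 + L))
v(q, W) = q²
Q(-306) + (v(3, 0)*60)*(-50) = (1209 - 5*(-306))/(-184 - 306) + (3²*60)*(-50) = (1209 + 1530)/(-490) + (9*60)*(-50) = -1/490*2739 + 540*(-50) = -2739/490 - 27000 = -13232739/490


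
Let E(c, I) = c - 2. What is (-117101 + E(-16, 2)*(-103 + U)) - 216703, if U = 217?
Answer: -335856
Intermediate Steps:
E(c, I) = -2 + c
(-117101 + E(-16, 2)*(-103 + U)) - 216703 = (-117101 + (-2 - 16)*(-103 + 217)) - 216703 = (-117101 - 18*114) - 216703 = (-117101 - 2052) - 216703 = -119153 - 216703 = -335856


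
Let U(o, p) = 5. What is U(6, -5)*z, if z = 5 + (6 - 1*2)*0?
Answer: 25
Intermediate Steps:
z = 5 (z = 5 + (6 - 2)*0 = 5 + 4*0 = 5 + 0 = 5)
U(6, -5)*z = 5*5 = 25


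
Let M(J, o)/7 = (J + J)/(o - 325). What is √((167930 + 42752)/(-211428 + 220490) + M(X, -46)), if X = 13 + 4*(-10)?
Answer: √1399492647821/240143 ≈ 4.9262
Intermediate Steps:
X = -27 (X = 13 - 40 = -27)
M(J, o) = 14*J/(-325 + o) (M(J, o) = 7*((J + J)/(o - 325)) = 7*((2*J)/(-325 + o)) = 7*(2*J/(-325 + o)) = 14*J/(-325 + o))
√((167930 + 42752)/(-211428 + 220490) + M(X, -46)) = √((167930 + 42752)/(-211428 + 220490) + 14*(-27)/(-325 - 46)) = √(210682/9062 + 14*(-27)/(-371)) = √(210682*(1/9062) + 14*(-27)*(-1/371)) = √(105341/4531 + 54/53) = √(5827747/240143) = √1399492647821/240143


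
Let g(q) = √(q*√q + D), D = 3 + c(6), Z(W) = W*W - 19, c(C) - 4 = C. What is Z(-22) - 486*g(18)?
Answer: 465 - 486*√(13 + 54*√2) ≈ -4129.4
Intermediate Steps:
c(C) = 4 + C
Z(W) = -19 + W² (Z(W) = W² - 19 = -19 + W²)
D = 13 (D = 3 + (4 + 6) = 3 + 10 = 13)
g(q) = √(13 + q^(3/2)) (g(q) = √(q*√q + 13) = √(q^(3/2) + 13) = √(13 + q^(3/2)))
Z(-22) - 486*g(18) = (-19 + (-22)²) - 486*√(13 + 18^(3/2)) = (-19 + 484) - 486*√(13 + 54*√2) = 465 - 486*√(13 + 54*√2)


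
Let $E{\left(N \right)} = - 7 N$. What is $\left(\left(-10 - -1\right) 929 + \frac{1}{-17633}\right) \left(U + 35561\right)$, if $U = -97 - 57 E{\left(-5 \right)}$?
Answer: $- \frac{4934318404066}{17633} \approx -2.7983 \cdot 10^{8}$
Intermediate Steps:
$U = -2092$ ($U = -97 - 57 \left(\left(-7\right) \left(-5\right)\right) = -97 - 1995 = -2092$)
$\left(\left(-10 - -1\right) 929 + \frac{1}{-17633}\right) \left(U + 35561\right) = \left(\left(-10 - -1\right) 929 + \frac{1}{-17633}\right) \left(-2092 + 35561\right) = \left(\left(-10 + 1\right) 929 - \frac{1}{17633}\right) 33469 = \left(\left(-9\right) 929 - \frac{1}{17633}\right) 33469 = \left(-8361 - \frac{1}{17633}\right) 33469 = \left(- \frac{147429514}{17633}\right) 33469 = - \frac{4934318404066}{17633}$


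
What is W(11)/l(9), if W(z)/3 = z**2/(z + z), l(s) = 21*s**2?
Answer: 11/1134 ≈ 0.0097002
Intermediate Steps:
W(z) = 3*z/2 (W(z) = 3*(z**2/(z + z)) = 3*(z**2/((2*z))) = 3*((1/(2*z))*z**2) = 3*(z/2) = 3*z/2)
W(11)/l(9) = ((3/2)*11)/((21*9**2)) = 33/(2*((21*81))) = (33/2)/1701 = (33/2)*(1/1701) = 11/1134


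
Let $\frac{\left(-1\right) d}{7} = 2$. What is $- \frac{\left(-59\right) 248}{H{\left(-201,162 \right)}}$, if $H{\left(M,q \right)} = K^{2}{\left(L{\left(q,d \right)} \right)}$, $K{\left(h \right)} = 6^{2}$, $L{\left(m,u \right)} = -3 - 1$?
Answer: $\frac{1829}{162} \approx 11.29$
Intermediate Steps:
$d = -14$ ($d = \left(-7\right) 2 = -14$)
$L{\left(m,u \right)} = -4$
$K{\left(h \right)} = 36$
$H{\left(M,q \right)} = 1296$ ($H{\left(M,q \right)} = 36^{2} = 1296$)
$- \frac{\left(-59\right) 248}{H{\left(-201,162 \right)}} = - \frac{\left(-59\right) 248}{1296} = - \frac{-14632}{1296} = \left(-1\right) \left(- \frac{1829}{162}\right) = \frac{1829}{162}$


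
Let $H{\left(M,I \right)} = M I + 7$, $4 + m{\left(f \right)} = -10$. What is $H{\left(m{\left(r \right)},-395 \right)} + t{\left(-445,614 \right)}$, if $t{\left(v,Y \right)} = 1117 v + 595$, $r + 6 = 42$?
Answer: $-490933$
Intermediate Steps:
$r = 36$ ($r = -6 + 42 = 36$)
$t{\left(v,Y \right)} = 595 + 1117 v$
$m{\left(f \right)} = -14$ ($m{\left(f \right)} = -4 - 10 = -14$)
$H{\left(M,I \right)} = 7 + I M$ ($H{\left(M,I \right)} = I M + 7 = 7 + I M$)
$H{\left(m{\left(r \right)},-395 \right)} + t{\left(-445,614 \right)} = \left(7 - -5530\right) + \left(595 + 1117 \left(-445\right)\right) = \left(7 + 5530\right) + \left(595 - 497065\right) = 5537 - 496470 = -490933$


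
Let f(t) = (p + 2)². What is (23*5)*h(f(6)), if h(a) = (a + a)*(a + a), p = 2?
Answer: 117760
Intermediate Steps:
f(t) = 16 (f(t) = (2 + 2)² = 4² = 16)
h(a) = 4*a² (h(a) = (2*a)*(2*a) = 4*a²)
(23*5)*h(f(6)) = (23*5)*(4*16²) = 115*(4*256) = 115*1024 = 117760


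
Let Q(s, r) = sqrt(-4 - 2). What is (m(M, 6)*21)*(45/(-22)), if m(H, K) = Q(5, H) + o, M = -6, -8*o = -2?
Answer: -945/88 - 945*I*sqrt(6)/22 ≈ -10.739 - 105.22*I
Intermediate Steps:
o = 1/4 (o = -1/8*(-2) = 1/4 ≈ 0.25000)
Q(s, r) = I*sqrt(6) (Q(s, r) = sqrt(-6) = I*sqrt(6))
m(H, K) = 1/4 + I*sqrt(6) (m(H, K) = I*sqrt(6) + 1/4 = 1/4 + I*sqrt(6))
(m(M, 6)*21)*(45/(-22)) = ((1/4 + I*sqrt(6))*21)*(45/(-22)) = (21/4 + 21*I*sqrt(6))*(45*(-1/22)) = (21/4 + 21*I*sqrt(6))*(-45/22) = -945/88 - 945*I*sqrt(6)/22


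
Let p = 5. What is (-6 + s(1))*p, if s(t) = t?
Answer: -25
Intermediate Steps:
(-6 + s(1))*p = (-6 + 1)*5 = -5*5 = -25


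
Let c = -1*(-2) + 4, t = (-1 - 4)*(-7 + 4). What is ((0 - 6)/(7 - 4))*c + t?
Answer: 3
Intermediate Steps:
t = 15 (t = -5*(-3) = 15)
c = 6 (c = 2 + 4 = 6)
((0 - 6)/(7 - 4))*c + t = ((0 - 6)/(7 - 4))*6 + 15 = -6/3*6 + 15 = -6*⅓*6 + 15 = -2*6 + 15 = -12 + 15 = 3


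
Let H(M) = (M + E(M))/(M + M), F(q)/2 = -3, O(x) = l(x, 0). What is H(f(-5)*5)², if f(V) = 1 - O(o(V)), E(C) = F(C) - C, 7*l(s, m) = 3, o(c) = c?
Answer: 441/400 ≈ 1.1025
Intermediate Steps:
l(s, m) = 3/7 (l(s, m) = (⅐)*3 = 3/7)
O(x) = 3/7
F(q) = -6 (F(q) = 2*(-3) = -6)
E(C) = -6 - C
f(V) = 4/7 (f(V) = 1 - 1*3/7 = 1 - 3/7 = 4/7)
H(M) = -3/M (H(M) = (M + (-6 - M))/(M + M) = -6*1/(2*M) = -3/M)
H(f(-5)*5)² = (-3/((4/7)*5))² = (-3/20/7)² = (-3*7/20)² = (-21/20)² = 441/400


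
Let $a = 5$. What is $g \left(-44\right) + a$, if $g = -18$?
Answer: $797$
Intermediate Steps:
$g \left(-44\right) + a = \left(-18\right) \left(-44\right) + 5 = 792 + 5 = 797$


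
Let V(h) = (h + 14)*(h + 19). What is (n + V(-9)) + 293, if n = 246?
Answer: 589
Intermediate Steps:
V(h) = (14 + h)*(19 + h)
(n + V(-9)) + 293 = (246 + (266 + (-9)² + 33*(-9))) + 293 = (246 + (266 + 81 - 297)) + 293 = (246 + 50) + 293 = 296 + 293 = 589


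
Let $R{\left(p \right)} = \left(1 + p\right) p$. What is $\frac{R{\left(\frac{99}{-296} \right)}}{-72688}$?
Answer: $\frac{1773}{578966528} \approx 3.0624 \cdot 10^{-6}$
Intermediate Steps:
$R{\left(p \right)} = p \left(1 + p\right)$
$\frac{R{\left(\frac{99}{-296} \right)}}{-72688} = \frac{\frac{99}{-296} \left(1 + \frac{99}{-296}\right)}{-72688} = 99 \left(- \frac{1}{296}\right) \left(1 + 99 \left(- \frac{1}{296}\right)\right) \left(- \frac{1}{72688}\right) = - \frac{99 \left(1 - \frac{99}{296}\right)}{296} \left(- \frac{1}{72688}\right) = \left(- \frac{99}{296}\right) \frac{197}{296} \left(- \frac{1}{72688}\right) = \left(- \frac{19503}{87616}\right) \left(- \frac{1}{72688}\right) = \frac{1773}{578966528}$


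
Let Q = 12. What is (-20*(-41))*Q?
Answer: 9840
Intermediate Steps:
(-20*(-41))*Q = -20*(-41)*12 = 820*12 = 9840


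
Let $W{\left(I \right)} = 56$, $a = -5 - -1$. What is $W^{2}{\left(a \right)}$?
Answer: $3136$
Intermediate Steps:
$a = -4$ ($a = -5 + 1 = -4$)
$W^{2}{\left(a \right)} = 56^{2} = 3136$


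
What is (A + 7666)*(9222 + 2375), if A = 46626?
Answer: 629624324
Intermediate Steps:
(A + 7666)*(9222 + 2375) = (46626 + 7666)*(9222 + 2375) = 54292*11597 = 629624324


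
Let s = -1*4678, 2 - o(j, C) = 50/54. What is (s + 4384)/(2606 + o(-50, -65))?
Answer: -7938/70391 ≈ -0.11277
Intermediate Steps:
o(j, C) = 29/27 (o(j, C) = 2 - 50/54 = 2 - 1*25/27 = 2 - 25/27 = 29/27)
s = -4678
(s + 4384)/(2606 + o(-50, -65)) = (-4678 + 4384)/(2606 + 29/27) = -294/70391/27 = -294*27/70391 = -7938/70391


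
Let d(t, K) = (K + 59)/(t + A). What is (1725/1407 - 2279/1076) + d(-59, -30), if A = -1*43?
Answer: -30275039/25736844 ≈ -1.1763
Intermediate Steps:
A = -43
d(t, K) = (59 + K)/(-43 + t) (d(t, K) = (K + 59)/(t - 43) = (59 + K)/(-43 + t))
(1725/1407 - 2279/1076) + d(-59, -30) = (1725/1407 - 2279/1076) + (59 - 30)/(-43 - 59) = (1725*(1/1407) - 2279*1/1076) + 29/(-102) = (575/469 - 2279/1076) - 1/102*29 = -450151/504644 - 29/102 = -30275039/25736844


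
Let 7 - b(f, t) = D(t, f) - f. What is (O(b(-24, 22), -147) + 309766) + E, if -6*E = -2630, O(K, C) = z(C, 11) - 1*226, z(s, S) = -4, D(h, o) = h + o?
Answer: 929923/3 ≈ 3.0997e+5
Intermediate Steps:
b(f, t) = 7 - t (b(f, t) = 7 - ((t + f) - f) = 7 - ((f + t) - f) = 7 - t)
O(K, C) = -230 (O(K, C) = -4 - 1*226 = -4 - 226 = -230)
E = 1315/3 (E = -1/6*(-2630) = 1315/3 ≈ 438.33)
(O(b(-24, 22), -147) + 309766) + E = (-230 + 309766) + 1315/3 = 309536 + 1315/3 = 929923/3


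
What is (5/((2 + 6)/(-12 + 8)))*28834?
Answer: -72085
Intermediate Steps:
(5/((2 + 6)/(-12 + 8)))*28834 = (5/(8/(-4)))*28834 = (5/(8*(-¼)))*28834 = (5/(-2))*28834 = -½*5*28834 = -5/2*28834 = -72085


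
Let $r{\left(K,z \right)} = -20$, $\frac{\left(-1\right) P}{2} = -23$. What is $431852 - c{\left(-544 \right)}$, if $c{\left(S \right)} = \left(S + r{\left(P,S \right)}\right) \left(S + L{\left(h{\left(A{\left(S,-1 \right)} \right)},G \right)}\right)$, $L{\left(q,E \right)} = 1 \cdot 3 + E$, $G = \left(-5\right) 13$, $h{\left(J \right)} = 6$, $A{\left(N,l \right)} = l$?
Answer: $90068$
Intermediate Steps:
$P = 46$ ($P = \left(-2\right) \left(-23\right) = 46$)
$G = -65$
$L{\left(q,E \right)} = 3 + E$
$c{\left(S \right)} = \left(-62 + S\right) \left(-20 + S\right)$ ($c{\left(S \right)} = \left(S - 20\right) \left(S + \left(3 - 65\right)\right) = \left(-20 + S\right) \left(S - 62\right) = \left(-20 + S\right) \left(-62 + S\right) = \left(-62 + S\right) \left(-20 + S\right)$)
$431852 - c{\left(-544 \right)} = 431852 - \left(1240 + \left(-544\right)^{2} - -44608\right) = 431852 - \left(1240 + 295936 + 44608\right) = 431852 - 341784 = 90068$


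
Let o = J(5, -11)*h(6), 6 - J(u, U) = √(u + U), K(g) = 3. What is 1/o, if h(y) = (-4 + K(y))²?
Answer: ⅐ + I*√6/42 ≈ 0.14286 + 0.058321*I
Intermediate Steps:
J(u, U) = 6 - √(U + u) (J(u, U) = 6 - √(u + U) = 6 - √(U + u))
h(y) = 1 (h(y) = (-4 + 3)² = (-1)² = 1)
o = 6 - I*√6 (o = (6 - √(-11 + 5))*1 = (6 - √(-6))*1 = (6 - I*√6)*1 = 6 - I*√6 ≈ 6.0 - 2.4495*I)
1/o = 1/(6 - I*√6)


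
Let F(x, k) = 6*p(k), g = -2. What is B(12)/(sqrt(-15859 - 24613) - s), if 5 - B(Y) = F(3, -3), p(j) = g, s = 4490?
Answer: -38165/10100286 - 17*I*sqrt(10118)/10100286 ≈ -0.0037786 - 0.0001693*I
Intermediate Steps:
p(j) = -2
F(x, k) = -12 (F(x, k) = 6*(-2) = -12)
B(Y) = 17 (B(Y) = 5 - 1*(-12) = 5 + 12 = 17)
B(12)/(sqrt(-15859 - 24613) - s) = 17/(sqrt(-15859 - 24613) - 1*4490) = 17/(sqrt(-40472) - 4490) = 17/(2*I*sqrt(10118) - 4490) = 17/(-4490 + 2*I*sqrt(10118))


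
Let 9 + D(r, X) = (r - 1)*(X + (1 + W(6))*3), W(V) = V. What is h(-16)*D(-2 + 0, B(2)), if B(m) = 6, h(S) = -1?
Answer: 90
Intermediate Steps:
D(r, X) = -9 + (-1 + r)*(21 + X) (D(r, X) = -9 + (r - 1)*(X + (1 + 6)*3) = -9 + (-1 + r)*(X + 7*3) = -9 + (-1 + r)*(X + 21) = -9 + (-1 + r)*(21 + X))
h(-16)*D(-2 + 0, B(2)) = -(-30 - 1*6 + 21*(-2 + 0) + 6*(-2 + 0)) = -(-30 - 6 + 21*(-2) + 6*(-2)) = -(-30 - 6 - 42 - 12) = -1*(-90) = 90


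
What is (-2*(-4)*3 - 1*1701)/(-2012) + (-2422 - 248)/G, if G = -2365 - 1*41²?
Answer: 6078591/4070276 ≈ 1.4934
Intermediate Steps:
G = -4046 (G = -2365 - 1*1681 = -2365 - 1681 = -4046)
(-2*(-4)*3 - 1*1701)/(-2012) + (-2422 - 248)/G = (-2*(-4)*3 - 1*1701)/(-2012) + (-2422 - 248)/(-4046) = (8*3 - 1701)*(-1/2012) - 2670*(-1/4046) = (24 - 1701)*(-1/2012) + 1335/2023 = -1677*(-1/2012) + 1335/2023 = 1677/2012 + 1335/2023 = 6078591/4070276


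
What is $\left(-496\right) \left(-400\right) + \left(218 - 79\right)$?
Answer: $198539$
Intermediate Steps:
$\left(-496\right) \left(-400\right) + \left(218 - 79\right) = 198400 + \left(218 - 79\right) = 198400 + 139 = 198539$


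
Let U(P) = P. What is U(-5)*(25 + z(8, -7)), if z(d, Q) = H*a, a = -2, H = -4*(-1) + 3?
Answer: -55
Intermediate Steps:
H = 7 (H = 4 + 3 = 7)
z(d, Q) = -14 (z(d, Q) = 7*(-2) = -14)
U(-5)*(25 + z(8, -7)) = -5*(25 - 14) = -5*11 = -55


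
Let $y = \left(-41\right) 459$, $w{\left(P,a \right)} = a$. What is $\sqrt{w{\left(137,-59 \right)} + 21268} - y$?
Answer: $18819 + \sqrt{21209} \approx 18965.0$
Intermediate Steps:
$y = -18819$
$\sqrt{w{\left(137,-59 \right)} + 21268} - y = \sqrt{-59 + 21268} - -18819 = \sqrt{21209} + 18819 = 18819 + \sqrt{21209}$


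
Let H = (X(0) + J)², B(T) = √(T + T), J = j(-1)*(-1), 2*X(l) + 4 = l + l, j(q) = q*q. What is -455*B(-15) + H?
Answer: 9 - 455*I*√30 ≈ 9.0 - 2492.1*I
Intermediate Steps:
j(q) = q²
X(l) = -2 + l (X(l) = -2 + (l + l)/2 = -2 + (2*l)/2 = -2 + l)
J = -1 (J = (-1)²*(-1) = 1*(-1) = -1)
B(T) = √2*√T (B(T) = √(2*T) = √2*√T)
H = 9 (H = ((-2 + 0) - 1)² = (-2 - 1)² = (-3)² = 9)
-455*B(-15) + H = -455*√2*√(-15) + 9 = -455*√2*I*√15 + 9 = -455*I*√30 + 9 = 9 - 455*I*√30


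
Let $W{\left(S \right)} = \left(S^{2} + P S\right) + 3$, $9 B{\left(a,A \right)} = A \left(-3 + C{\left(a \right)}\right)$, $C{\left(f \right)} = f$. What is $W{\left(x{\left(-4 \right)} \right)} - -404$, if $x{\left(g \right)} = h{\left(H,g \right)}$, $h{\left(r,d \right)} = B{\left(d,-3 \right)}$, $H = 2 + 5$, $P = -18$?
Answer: $\frac{3334}{9} \approx 370.44$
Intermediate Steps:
$H = 7$
$B{\left(a,A \right)} = \frac{A \left(-3 + a\right)}{9}$
$h{\left(r,d \right)} = 1 - \frac{d}{3}$ ($h{\left(r,d \right)} = \frac{1}{9} \left(-3\right) \left(-3 + d\right) = 1 - \frac{d}{3}$)
$x{\left(g \right)} = 1 - \frac{g}{3}$
$W{\left(S \right)} = 3 + S^{2} - 18 S$ ($W{\left(S \right)} = \left(S^{2} - 18 S\right) + 3 = 3 + S^{2} - 18 S$)
$W{\left(x{\left(-4 \right)} \right)} - -404 = \left(3 + \left(1 - - \frac{4}{3}\right)^{2} - 18 \left(1 - - \frac{4}{3}\right)\right) - -404 = \left(3 + \left(1 + \frac{4}{3}\right)^{2} - 18 \left(1 + \frac{4}{3}\right)\right) + 404 = \left(3 + \left(\frac{7}{3}\right)^{2} - 42\right) + 404 = \left(3 + \frac{49}{9} - 42\right) + 404 = - \frac{302}{9} + 404 = \frac{3334}{9}$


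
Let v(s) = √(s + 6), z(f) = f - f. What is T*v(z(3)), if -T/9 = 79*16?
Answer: -11376*√6 ≈ -27865.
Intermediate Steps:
z(f) = 0
v(s) = √(6 + s)
T = -11376 (T = -711*16 = -9*1264 = -11376)
T*v(z(3)) = -11376*√(6 + 0) = -11376*√6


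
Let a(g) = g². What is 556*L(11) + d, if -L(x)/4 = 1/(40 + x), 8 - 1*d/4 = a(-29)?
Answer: -172156/51 ≈ -3375.6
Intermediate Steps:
d = -3332 (d = 32 - 4*(-29)² = 32 - 4*841 = 32 - 3364 = -3332)
L(x) = -4/(40 + x)
556*L(11) + d = 556*(-4/(40 + 11)) - 3332 = 556*(-4/51) - 3332 = -2224/51 - 3332 = -172156/51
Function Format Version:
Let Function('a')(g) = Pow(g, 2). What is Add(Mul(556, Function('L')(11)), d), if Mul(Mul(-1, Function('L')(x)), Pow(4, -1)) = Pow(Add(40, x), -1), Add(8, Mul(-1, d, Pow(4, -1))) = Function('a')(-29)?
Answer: Rational(-172156, 51) ≈ -3375.6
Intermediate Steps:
d = -3332 (d = Add(32, Mul(-4, Pow(-29, 2))) = Add(32, Mul(-4, 841)) = Add(32, -3364) = -3332)
Function('L')(x) = Mul(-4, Pow(Add(40, x), -1))
Add(Mul(556, Function('L')(11)), d) = Add(Mul(556, Mul(-4, Pow(Add(40, 11), -1))), -3332) = Add(Mul(556, Mul(-4, Pow(51, -1))), -3332) = Add(Mul(556, Mul(-4, Rational(1, 51))), -3332) = Add(Mul(556, Rational(-4, 51)), -3332) = Add(Rational(-2224, 51), -3332) = Rational(-172156, 51)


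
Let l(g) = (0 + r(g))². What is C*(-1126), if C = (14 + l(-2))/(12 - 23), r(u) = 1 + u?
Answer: 16890/11 ≈ 1535.5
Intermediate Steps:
l(g) = (1 + g)² (l(g) = (0 + (1 + g))² = (1 + g)²)
C = -15/11 (C = (14 + (1 - 2)²)/(12 - 23) = (14 + (-1)²)/(-11) = (14 + 1)*(-1/11) = 15*(-1/11) = -15/11 ≈ -1.3636)
C*(-1126) = -15/11*(-1126) = 16890/11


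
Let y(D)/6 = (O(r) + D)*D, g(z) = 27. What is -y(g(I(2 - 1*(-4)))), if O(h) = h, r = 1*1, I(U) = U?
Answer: -4536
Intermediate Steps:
r = 1
y(D) = 6*D*(1 + D) (y(D) = 6*((1 + D)*D) = 6*(D*(1 + D)) = 6*D*(1 + D))
-y(g(I(2 - 1*(-4)))) = -6*27*(1 + 27) = -6*27*28 = -1*4536 = -4536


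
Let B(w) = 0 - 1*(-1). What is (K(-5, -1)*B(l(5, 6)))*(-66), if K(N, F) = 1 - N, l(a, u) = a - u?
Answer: -396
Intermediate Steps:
B(w) = 1 (B(w) = 0 + 1 = 1)
(K(-5, -1)*B(l(5, 6)))*(-66) = ((1 - 1*(-5))*1)*(-66) = ((1 + 5)*1)*(-66) = (6*1)*(-66) = 6*(-66) = -396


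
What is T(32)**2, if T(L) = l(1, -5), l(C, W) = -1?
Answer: 1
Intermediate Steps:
T(L) = -1
T(32)**2 = (-1)**2 = 1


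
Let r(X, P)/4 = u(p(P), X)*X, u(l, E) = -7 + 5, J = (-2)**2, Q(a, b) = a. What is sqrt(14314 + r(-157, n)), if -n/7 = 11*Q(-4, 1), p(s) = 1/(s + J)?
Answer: 3*sqrt(1730) ≈ 124.78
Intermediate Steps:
J = 4
p(s) = 1/(4 + s) (p(s) = 1/(s + 4) = 1/(4 + s))
n = 308 (n = -77*(-4) = -7*(-44) = 308)
u(l, E) = -2
r(X, P) = -8*X (r(X, P) = 4*(-2*X) = -8*X)
sqrt(14314 + r(-157, n)) = sqrt(14314 - 8*(-157)) = sqrt(14314 + 1256) = sqrt(15570) = 3*sqrt(1730)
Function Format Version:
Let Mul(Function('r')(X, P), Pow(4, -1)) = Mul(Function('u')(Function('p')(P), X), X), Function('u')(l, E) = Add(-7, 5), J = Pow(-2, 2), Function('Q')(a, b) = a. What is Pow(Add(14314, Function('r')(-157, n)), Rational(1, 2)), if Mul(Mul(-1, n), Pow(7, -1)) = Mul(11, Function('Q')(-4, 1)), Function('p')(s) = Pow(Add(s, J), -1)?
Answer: Mul(3, Pow(1730, Rational(1, 2))) ≈ 124.78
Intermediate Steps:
J = 4
Function('p')(s) = Pow(Add(4, s), -1) (Function('p')(s) = Pow(Add(s, 4), -1) = Pow(Add(4, s), -1))
n = 308 (n = Mul(-7, Mul(11, -4)) = Mul(-7, -44) = 308)
Function('u')(l, E) = -2
Function('r')(X, P) = Mul(-8, X) (Function('r')(X, P) = Mul(4, Mul(-2, X)) = Mul(-8, X))
Pow(Add(14314, Function('r')(-157, n)), Rational(1, 2)) = Pow(Add(14314, Mul(-8, -157)), Rational(1, 2)) = Pow(Add(14314, 1256), Rational(1, 2)) = Pow(15570, Rational(1, 2)) = Mul(3, Pow(1730, Rational(1, 2)))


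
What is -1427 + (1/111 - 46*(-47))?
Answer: 81586/111 ≈ 735.01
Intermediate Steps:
-1427 + (1/111 - 46*(-47)) = -1427 + (1/111 + 2162) = -1427 + 239983/111 = 81586/111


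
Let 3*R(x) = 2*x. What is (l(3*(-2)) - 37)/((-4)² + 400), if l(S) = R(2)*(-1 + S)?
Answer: -139/1248 ≈ -0.11138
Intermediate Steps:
R(x) = 2*x/3 (R(x) = (2*x)/3 = 2*x/3)
l(S) = -4/3 + 4*S/3 (l(S) = ((⅔)*2)*(-1 + S) = 4*(-1 + S)/3 = -4/3 + 4*S/3)
(l(3*(-2)) - 37)/((-4)² + 400) = ((-4/3 + 4*(3*(-2))/3) - 37)/((-4)² + 400) = ((-4/3 + (4/3)*(-6)) - 37)/(16 + 400) = ((-4/3 - 8) - 37)/416 = (-28/3 - 37)*(1/416) = -139/3*1/416 = -139/1248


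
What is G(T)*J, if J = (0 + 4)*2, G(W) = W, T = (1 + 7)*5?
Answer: 320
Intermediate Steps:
T = 40 (T = 8*5 = 40)
J = 8 (J = 4*2 = 8)
G(T)*J = 40*8 = 320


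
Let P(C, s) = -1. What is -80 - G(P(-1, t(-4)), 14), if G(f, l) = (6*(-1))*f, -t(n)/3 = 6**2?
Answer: -86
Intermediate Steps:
t(n) = -108 (t(n) = -3*6**2 = -3*36 = -108)
G(f, l) = -6*f
-80 - G(P(-1, t(-4)), 14) = -80 - (-6)*(-1) = -80 - 1*6 = -80 - 6 = -86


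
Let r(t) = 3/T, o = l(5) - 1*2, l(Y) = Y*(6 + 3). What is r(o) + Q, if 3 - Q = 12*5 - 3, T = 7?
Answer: -375/7 ≈ -53.571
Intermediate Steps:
l(Y) = 9*Y (l(Y) = Y*9 = 9*Y)
o = 43 (o = 9*5 - 1*2 = 45 - 2 = 43)
r(t) = 3/7
Q = -54 (Q = 3 - (12*5 - 3) = 3 - (60 - 3) = 3 - 1*57 = 3 - 57 = -54)
r(o) + Q = 3/7 - 54 = -375/7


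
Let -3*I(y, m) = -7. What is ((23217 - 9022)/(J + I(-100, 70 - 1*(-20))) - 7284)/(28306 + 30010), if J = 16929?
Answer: -369940911/2962102904 ≈ -0.12489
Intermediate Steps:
I(y, m) = 7/3 (I(y, m) = -⅓*(-7) = 7/3)
((23217 - 9022)/(J + I(-100, 70 - 1*(-20))) - 7284)/(28306 + 30010) = ((23217 - 9022)/(16929 + 7/3) - 7284)/(28306 + 30010) = (14195/(50794/3) - 7284)/58316 = (14195*(3/50794) - 7284)*(1/58316) = (42585/50794 - 7284)*(1/58316) = -369940911/50794*1/58316 = -369940911/2962102904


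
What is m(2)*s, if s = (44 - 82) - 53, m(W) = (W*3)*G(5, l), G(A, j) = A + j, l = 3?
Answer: -4368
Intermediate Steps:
m(W) = 24*W (m(W) = (W*3)*(5 + 3) = (3*W)*8 = 24*W)
s = -91 (s = -38 - 53 = -91)
m(2)*s = (24*2)*(-91) = 48*(-91) = -4368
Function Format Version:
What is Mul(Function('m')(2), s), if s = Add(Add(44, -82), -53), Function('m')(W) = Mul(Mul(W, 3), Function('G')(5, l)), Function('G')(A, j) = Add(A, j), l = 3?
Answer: -4368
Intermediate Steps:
Function('m')(W) = Mul(24, W) (Function('m')(W) = Mul(Mul(W, 3), Add(5, 3)) = Mul(Mul(3, W), 8) = Mul(24, W))
s = -91 (s = Add(-38, -53) = -91)
Mul(Function('m')(2), s) = Mul(Mul(24, 2), -91) = Mul(48, -91) = -4368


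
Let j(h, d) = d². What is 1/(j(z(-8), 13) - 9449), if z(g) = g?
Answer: -1/9280 ≈ -0.00010776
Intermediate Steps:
1/(j(z(-8), 13) - 9449) = 1/(13² - 9449) = 1/(169 - 9449) = 1/(-9280) = -1/9280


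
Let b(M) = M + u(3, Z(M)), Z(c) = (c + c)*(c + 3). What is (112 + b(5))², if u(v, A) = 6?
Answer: 15129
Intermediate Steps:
Z(c) = 2*c*(3 + c) (Z(c) = (2*c)*(3 + c) = 2*c*(3 + c))
b(M) = 6 + M (b(M) = M + 6 = 6 + M)
(112 + b(5))² = (112 + (6 + 5))² = (112 + 11)² = 123² = 15129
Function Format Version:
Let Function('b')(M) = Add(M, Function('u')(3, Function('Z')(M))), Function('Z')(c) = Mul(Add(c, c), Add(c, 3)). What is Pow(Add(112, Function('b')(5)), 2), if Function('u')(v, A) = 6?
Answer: 15129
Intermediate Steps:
Function('Z')(c) = Mul(2, c, Add(3, c)) (Function('Z')(c) = Mul(Mul(2, c), Add(3, c)) = Mul(2, c, Add(3, c)))
Function('b')(M) = Add(6, M) (Function('b')(M) = Add(M, 6) = Add(6, M))
Pow(Add(112, Function('b')(5)), 2) = Pow(Add(112, Add(6, 5)), 2) = Pow(Add(112, 11), 2) = Pow(123, 2) = 15129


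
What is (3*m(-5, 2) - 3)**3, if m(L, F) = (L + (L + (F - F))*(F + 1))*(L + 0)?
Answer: 26198073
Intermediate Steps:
m(L, F) = L*(L + L*(1 + F)) (m(L, F) = (L + (L + 0)*(1 + F))*L = (L + L*(1 + F))*L = L*(L + L*(1 + F)))
(3*m(-5, 2) - 3)**3 = (3*((-5)**2*(2 + 2)) - 3)**3 = (3*(25*4) - 3)**3 = (3*100 - 3)**3 = (300 - 3)**3 = 297**3 = 26198073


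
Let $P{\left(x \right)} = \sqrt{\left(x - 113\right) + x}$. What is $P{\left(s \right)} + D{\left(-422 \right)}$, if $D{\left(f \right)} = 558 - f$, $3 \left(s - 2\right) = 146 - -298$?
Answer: $980 + \sqrt{187} \approx 993.67$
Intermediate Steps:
$s = 150$ ($s = 2 + \frac{146 - -298}{3} = 2 + \frac{146 + 298}{3} = 2 + \frac{1}{3} \cdot 444 = 2 + 148 = 150$)
$P{\left(x \right)} = \sqrt{-113 + 2 x}$ ($P{\left(x \right)} = \sqrt{\left(-113 + x\right) + x} = \sqrt{-113 + 2 x}$)
$P{\left(s \right)} + D{\left(-422 \right)} = \sqrt{-113 + 2 \cdot 150} + \left(558 - -422\right) = \sqrt{-113 + 300} + \left(558 + 422\right) = \sqrt{187} + 980 = 980 + \sqrt{187}$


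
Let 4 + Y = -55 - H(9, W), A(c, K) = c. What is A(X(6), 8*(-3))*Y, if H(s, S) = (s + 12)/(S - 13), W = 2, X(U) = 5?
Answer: -3140/11 ≈ -285.45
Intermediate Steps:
H(s, S) = (12 + s)/(-13 + S)
Y = -628/11 (Y = -4 + (-55 - (12 + 9)/(-13 + 2)) = -4 + (-55 - 21/(-11)) = -4 + (-55 - (-1)*21/11) = -4 + (-55 - 1*(-21/11)) = -4 + (-55 + 21/11) = -4 - 584/11 = -628/11 ≈ -57.091)
A(X(6), 8*(-3))*Y = 5*(-628/11) = -3140/11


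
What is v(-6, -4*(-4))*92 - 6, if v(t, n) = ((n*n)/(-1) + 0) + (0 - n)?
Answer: -25030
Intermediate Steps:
v(t, n) = -n - n**2 (v(t, n) = (n**2*(-1) + 0) - n = (-n**2 + 0) - n = -n**2 - n = -n - n**2)
v(-6, -4*(-4))*92 - 6 = -(-4*(-4))*(1 - 4*(-4))*92 - 6 = -1*16*(1 + 16)*92 - 6 = -1*16*17*92 - 6 = -272*92 - 6 = -25024 - 6 = -25030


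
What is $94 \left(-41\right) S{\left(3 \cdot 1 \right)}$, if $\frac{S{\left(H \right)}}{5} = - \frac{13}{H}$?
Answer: $\frac{250510}{3} \approx 83503.0$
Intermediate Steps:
$S{\left(H \right)} = - \frac{65}{H}$ ($S{\left(H \right)} = 5 \left(- \frac{13}{H}\right) = - \frac{65}{H}$)
$94 \left(-41\right) S{\left(3 \cdot 1 \right)} = 94 \left(-41\right) \left(- \frac{65}{3 \cdot 1}\right) = - 3854 \left(- \frac{65}{3}\right) = - 3854 \left(\left(-65\right) \frac{1}{3}\right) = \left(-3854\right) \left(- \frac{65}{3}\right) = \frac{250510}{3}$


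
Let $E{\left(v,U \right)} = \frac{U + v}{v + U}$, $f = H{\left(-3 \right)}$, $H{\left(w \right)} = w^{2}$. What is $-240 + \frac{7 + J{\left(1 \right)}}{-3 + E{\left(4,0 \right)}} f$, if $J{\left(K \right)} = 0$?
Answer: $- \frac{543}{2} \approx -271.5$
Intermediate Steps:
$f = 9$ ($f = \left(-3\right)^{2} = 9$)
$E{\left(v,U \right)} = 1$ ($E{\left(v,U \right)} = \frac{U + v}{U + v} = 1$)
$-240 + \frac{7 + J{\left(1 \right)}}{-3 + E{\left(4,0 \right)}} f = -240 + \frac{7 + 0}{-3 + 1} \cdot 9 = -240 + \frac{7}{-2} \cdot 9 = -240 + 7 \left(- \frac{1}{2}\right) 9 = -240 - \frac{63}{2} = - \frac{543}{2}$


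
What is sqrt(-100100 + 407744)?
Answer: 2*sqrt(76911) ≈ 554.66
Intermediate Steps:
sqrt(-100100 + 407744) = sqrt(307644) = 2*sqrt(76911)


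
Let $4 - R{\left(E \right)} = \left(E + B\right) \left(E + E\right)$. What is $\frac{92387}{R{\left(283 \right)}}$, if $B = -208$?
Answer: $- \frac{92387}{42446} \approx -2.1766$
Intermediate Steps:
$R{\left(E \right)} = 4 - 2 E \left(-208 + E\right)$ ($R{\left(E \right)} = 4 - \left(E - 208\right) \left(E + E\right) = 4 - \left(-208 + E\right) 2 E = 4 - 2 E \left(-208 + E\right)$)
$\frac{92387}{R{\left(283 \right)}} = \frac{92387}{4 - 2 \cdot 283^{2} + 416 \cdot 283} = \frac{92387}{4 - 160178 + 117728} = \frac{92387}{-42446} = 92387 \left(- \frac{1}{42446}\right) = - \frac{92387}{42446}$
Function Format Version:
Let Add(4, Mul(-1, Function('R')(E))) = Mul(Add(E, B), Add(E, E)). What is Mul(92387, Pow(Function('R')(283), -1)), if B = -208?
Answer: Rational(-92387, 42446) ≈ -2.1766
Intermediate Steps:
Function('R')(E) = Add(4, Mul(-2, E, Add(-208, E))) (Function('R')(E) = Add(4, Mul(-1, Mul(Add(E, -208), Add(E, E)))) = Add(4, Mul(-1, Mul(Add(-208, E), Mul(2, E)))) = Add(4, Mul(-1, Mul(2, E, Add(-208, E)))) = Add(4, Mul(-2, E, Add(-208, E))))
Mul(92387, Pow(Function('R')(283), -1)) = Mul(92387, Pow(Add(4, Mul(-2, Pow(283, 2)), Mul(416, 283)), -1)) = Mul(92387, Pow(Add(4, Mul(-2, 80089), 117728), -1)) = Mul(92387, Pow(Add(4, -160178, 117728), -1)) = Mul(92387, Pow(-42446, -1)) = Mul(92387, Rational(-1, 42446)) = Rational(-92387, 42446)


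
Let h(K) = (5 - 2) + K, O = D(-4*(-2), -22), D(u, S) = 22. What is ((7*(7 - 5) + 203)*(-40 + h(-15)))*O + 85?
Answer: -248163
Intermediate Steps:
O = 22
h(K) = 3 + K
((7*(7 - 5) + 203)*(-40 + h(-15)))*O + 85 = ((7*(7 - 5) + 203)*(-40 + (3 - 15)))*22 + 85 = ((7*2 + 203)*(-40 - 12))*22 + 85 = ((14 + 203)*(-52))*22 + 85 = (217*(-52))*22 + 85 = -11284*22 + 85 = -248248 + 85 = -248163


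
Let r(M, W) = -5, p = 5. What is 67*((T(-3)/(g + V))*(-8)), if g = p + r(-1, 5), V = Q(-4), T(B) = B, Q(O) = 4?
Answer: 402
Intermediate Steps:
V = 4
g = 0 (g = 5 - 5 = 0)
67*((T(-3)/(g + V))*(-8)) = 67*(-3/(0 + 4)*(-8)) = 67*(-3/4*(-8)) = 67*6 = 402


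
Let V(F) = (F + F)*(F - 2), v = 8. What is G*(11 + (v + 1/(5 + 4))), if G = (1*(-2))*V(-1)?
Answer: -688/3 ≈ -229.33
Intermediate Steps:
V(F) = 2*F*(-2 + F) (V(F) = (2*F)*(-2 + F) = 2*F*(-2 + F))
G = -12 (G = (1*(-2))*(2*(-1)*(-2 - 1)) = -4*(-1)*(-3) = -2*6 = -12)
G*(11 + (v + 1/(5 + 4))) = -12*(11 + (8 + 1/(5 + 4))) = -12*(11 + (8 + 1/9)) = -12*(11 + (8 + ⅑)) = -12*(11 + 73/9) = -12*172/9 = -688/3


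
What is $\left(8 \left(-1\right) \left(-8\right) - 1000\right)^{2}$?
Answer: $876096$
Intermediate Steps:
$\left(8 \left(-1\right) \left(-8\right) - 1000\right)^{2} = \left(\left(-8\right) \left(-8\right) - 1000\right)^{2} = \left(64 - 1000\right)^{2} = \left(-936\right)^{2} = 876096$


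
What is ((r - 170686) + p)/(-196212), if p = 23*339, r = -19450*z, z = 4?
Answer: 240689/196212 ≈ 1.2267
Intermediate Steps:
r = -77800 (r = -19450*4 = -77800)
p = 7797
((r - 170686) + p)/(-196212) = ((-77800 - 170686) + 7797)/(-196212) = (-248486 + 7797)*(-1/196212) = -240689*(-1/196212) = 240689/196212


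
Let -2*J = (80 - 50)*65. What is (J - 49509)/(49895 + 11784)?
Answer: -50484/61679 ≈ -0.81850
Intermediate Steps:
J = -975 (J = -(80 - 50)*65/2 = -15*65 = -½*1950 = -975)
(J - 49509)/(49895 + 11784) = (-975 - 49509)/(49895 + 11784) = -50484/61679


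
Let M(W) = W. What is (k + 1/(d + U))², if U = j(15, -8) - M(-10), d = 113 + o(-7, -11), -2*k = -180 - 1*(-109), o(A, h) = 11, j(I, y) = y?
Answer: 5004169/3969 ≈ 1260.8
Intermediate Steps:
k = 71/2 (k = -(-180 - 1*(-109))/2 = -(-180 + 109)/2 = -½*(-71) = 71/2 ≈ 35.500)
d = 124 (d = 113 + 11 = 124)
U = 2 (U = -8 - 1*(-10) = -8 + 10 = 2)
(k + 1/(d + U))² = (71/2 + 1/(124 + 2))² = (71/2 + 1/126)² = (2237/63)² = 5004169/3969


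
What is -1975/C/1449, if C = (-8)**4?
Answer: -1975/5935104 ≈ -0.00033277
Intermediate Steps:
C = 4096
-1975/C/1449 = -1975/4096/1449 = -1975*1/4096*(1/1449) = -1975/4096*1/1449 = -1975/5935104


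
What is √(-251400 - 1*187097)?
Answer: I*√438497 ≈ 662.19*I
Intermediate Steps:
√(-251400 - 1*187097) = √(-251400 - 187097) = √(-438497) = I*√438497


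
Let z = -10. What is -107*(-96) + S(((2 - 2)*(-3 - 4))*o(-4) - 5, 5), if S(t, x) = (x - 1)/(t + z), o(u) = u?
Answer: 154076/15 ≈ 10272.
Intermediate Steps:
S(t, x) = (-1 + x)/(-10 + t) (S(t, x) = (x - 1)/(t - 10) = (-1 + x)/(-10 + t))
-107*(-96) + S(((2 - 2)*(-3 - 4))*o(-4) - 5, 5) = -107*(-96) + (-1 + 5)/(-10 + (((2 - 2)*(-3 - 4))*(-4) - 5)) = 10272 + 4/(-10 + ((0*(-7))*(-4) - 5)) = 10272 + 4/(-10 + (0*(-4) - 5)) = 10272 + 4/(-10 + (0 - 5)) = 10272 + 4/(-10 - 5) = 10272 + 4/(-15) = 10272 - 1/15*4 = 10272 - 4/15 = 154076/15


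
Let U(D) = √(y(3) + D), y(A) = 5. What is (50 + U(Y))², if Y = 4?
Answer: 2809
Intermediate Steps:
U(D) = √(5 + D)
(50 + U(Y))² = (50 + √(5 + 4))² = (50 + √9)² = (50 + 3)² = 53² = 2809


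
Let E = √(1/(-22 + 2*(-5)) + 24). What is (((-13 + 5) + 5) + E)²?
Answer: (-24 + √1534)²/64 ≈ 3.5940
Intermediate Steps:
E = √1534/8 (E = √(1/(-22 - 10) + 24) = √(1/(-32) + 24) = √(-1/32 + 24) = √(767/32) = √1534/8 ≈ 4.8958)
(((-13 + 5) + 5) + E)² = (((-13 + 5) + 5) + √1534/8)² = ((-8 + 5) + √1534/8)² = (-3 + √1534/8)²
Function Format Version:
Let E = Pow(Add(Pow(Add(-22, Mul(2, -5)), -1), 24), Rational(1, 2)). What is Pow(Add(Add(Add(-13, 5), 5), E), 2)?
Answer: Mul(Rational(1, 64), Pow(Add(-24, Pow(1534, Rational(1, 2))), 2)) ≈ 3.5940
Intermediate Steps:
E = Mul(Rational(1, 8), Pow(1534, Rational(1, 2))) (E = Pow(Add(Pow(Add(-22, -10), -1), 24), Rational(1, 2)) = Pow(Add(Pow(-32, -1), 24), Rational(1, 2)) = Pow(Add(Rational(-1, 32), 24), Rational(1, 2)) = Pow(Rational(767, 32), Rational(1, 2)) = Mul(Rational(1, 8), Pow(1534, Rational(1, 2))) ≈ 4.8958)
Pow(Add(Add(Add(-13, 5), 5), E), 2) = Pow(Add(Add(Add(-13, 5), 5), Mul(Rational(1, 8), Pow(1534, Rational(1, 2)))), 2) = Pow(Add(Add(-8, 5), Mul(Rational(1, 8), Pow(1534, Rational(1, 2)))), 2) = Pow(Add(-3, Mul(Rational(1, 8), Pow(1534, Rational(1, 2)))), 2)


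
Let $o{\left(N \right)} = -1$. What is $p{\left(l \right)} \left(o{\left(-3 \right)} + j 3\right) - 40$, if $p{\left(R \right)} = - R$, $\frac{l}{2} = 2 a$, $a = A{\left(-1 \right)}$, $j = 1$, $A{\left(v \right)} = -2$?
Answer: $-24$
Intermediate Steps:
$a = -2$
$l = -8$ ($l = 2 \cdot 2 \left(-2\right) = 2 \left(-4\right) = -8$)
$p{\left(l \right)} \left(o{\left(-3 \right)} + j 3\right) - 40 = \left(-1\right) \left(-8\right) \left(-1 + 1 \cdot 3\right) - 40 = 8 \left(-1 + 3\right) - 40 = 8 \cdot 2 - 40 = 16 - 40 = -24$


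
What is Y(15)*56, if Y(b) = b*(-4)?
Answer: -3360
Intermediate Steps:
Y(b) = -4*b
Y(15)*56 = -4*15*56 = -60*56 = -3360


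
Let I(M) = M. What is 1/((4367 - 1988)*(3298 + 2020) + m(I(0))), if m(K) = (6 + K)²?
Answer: 1/12651558 ≈ 7.9042e-8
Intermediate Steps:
1/((4367 - 1988)*(3298 + 2020) + m(I(0))) = 1/((4367 - 1988)*(3298 + 2020) + (6 + 0)²) = 1/(2379*5318 + 6²) = 1/(12651522 + 36) = 1/12651558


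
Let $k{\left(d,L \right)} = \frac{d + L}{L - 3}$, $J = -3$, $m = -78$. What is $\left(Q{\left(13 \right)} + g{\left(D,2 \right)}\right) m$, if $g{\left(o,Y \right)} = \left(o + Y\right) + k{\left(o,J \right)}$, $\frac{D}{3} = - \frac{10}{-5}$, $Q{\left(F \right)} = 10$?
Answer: $-1365$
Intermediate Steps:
$k{\left(d,L \right)} = \frac{L + d}{-3 + L}$
$D = 6$ ($D = 3 \left(- \frac{10}{-5}\right) = 3 \left(\left(-10\right) \left(- \frac{1}{5}\right)\right) = 3 \cdot 2 = 6$)
$g{\left(o,Y \right)} = \frac{1}{2} + Y + \frac{5 o}{6}$ ($g{\left(o,Y \right)} = \left(o + Y\right) + \frac{-3 + o}{-3 - 3} = \left(Y + o\right) + \frac{-3 + o}{-6} = \left(Y + o\right) - \frac{-3 + o}{6} = \left(Y + o\right) - \left(- \frac{1}{2} + \frac{o}{6}\right) = \frac{1}{2} + Y + \frac{5 o}{6}$)
$\left(Q{\left(13 \right)} + g{\left(D,2 \right)}\right) m = \left(10 + \left(\frac{1}{2} + 2 + \frac{5}{6} \cdot 6\right)\right) \left(-78\right) = \left(10 + \left(\frac{1}{2} + 2 + 5\right)\right) \left(-78\right) = \left(10 + \frac{15}{2}\right) \left(-78\right) = \frac{35}{2} \left(-78\right) = -1365$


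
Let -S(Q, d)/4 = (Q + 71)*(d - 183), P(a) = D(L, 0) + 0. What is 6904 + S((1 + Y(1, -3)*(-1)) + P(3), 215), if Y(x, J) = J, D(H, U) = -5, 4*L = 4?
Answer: -2056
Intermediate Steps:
L = 1 (L = (¼)*4 = 1)
P(a) = -5 (P(a) = -5 + 0 = -5)
S(Q, d) = -4*(-183 + d)*(71 + Q) (S(Q, d) = -4*(Q + 71)*(d - 183) = -4*(71 + Q)*(-183 + d) = -4*(-183 + d)*(71 + Q))
6904 + S((1 + Y(1, -3)*(-1)) + P(3), 215) = 6904 + (51972 - 284*215 + 732*((1 - 3*(-1)) - 5) - 4*((1 - 3*(-1)) - 5)*215) = 6904 + (51972 - 61060 + 732*((1 + 3) - 5) - 4*((1 + 3) - 5)*215) = 6904 + (51972 - 61060 + 732*(4 - 5) - 4*(4 - 5)*215) = 6904 + (51972 - 61060 + 732*(-1) - 4*(-1)*215) = 6904 + (51972 - 61060 - 732 + 860) = 6904 - 8960 = -2056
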